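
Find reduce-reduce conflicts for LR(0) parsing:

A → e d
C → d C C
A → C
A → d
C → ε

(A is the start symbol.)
Augment with A' → A and build the canonical LR(0) collection (I0 = CLOSURE({[A' → . A]}), then GOTO on every symbol after a dot until no new states appear). It has 9 states:
  I0: { [A → . C], [A → . d], [A → . e d], [A' → . A], [C → . d C C], [C → .] }  — shift, reduce
  I1: { [A' → A .] }  — accept
  I2: { [A → C .] }  — reduce
  I3: { [A → d .], [C → . d C C], [C → .], [C → d . C C] }  — shift, 2 reduces
  I4: { [A → e . d] }  — shift
  I5: { [A → e d .] }  — reduce
  I6: { [C → . d C C], [C → .], [C → d C . C] }  — shift, reduce
  I7: { [C → . d C C], [C → .], [C → d . C C] }  — shift, reduce
  I8: { [C → d C C .] }  — reduce

I3 contains complete items [A → d .], [C → .] — reduce-reduce conflict.

Answer: Yes — I3: [A → d .] vs [C → .]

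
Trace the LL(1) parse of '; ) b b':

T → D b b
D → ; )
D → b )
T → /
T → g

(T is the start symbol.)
LL(1) parsing maintains a stack (initially the start symbol over $) and the input. At each step: if the stack top is a terminal, match it against the current input token; if it is a non-terminal N, replace it with the RHS of M[N, lookahead] (the unique production whose predict set contains the lookahead).

Stack is shown with the top on the left.

Stack      Input      Action
----------------------------
T $        ; ) b b $  output T → D b b
D b b $    ; ) b b $  output D → ; )
; ) b b $  ; ) b b $  match ';'
) b b $    ) b b $    match ')'
b b $      b b $      match 'b'
b $        b $        match 'b'
$          $          accept

The string is accepted.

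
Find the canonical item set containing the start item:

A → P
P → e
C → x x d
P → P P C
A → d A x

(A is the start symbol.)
{ [A → . P], [A → . d A x], [A' → . A], [P → . P P C], [P → . e] }

First, augment the grammar with A' → A
I₀ = CLOSURE({ [A' → . A] }):
  [A' → . A] has the dot before A: add [A → . P], [A → . d A x]
  [A → . P] has the dot before P: add [P → . e], [P → . P P C]
No further items can be added.

I₀ = { [A → . P], [A → . d A x], [A' → . A], [P → . P P C], [P → . e] }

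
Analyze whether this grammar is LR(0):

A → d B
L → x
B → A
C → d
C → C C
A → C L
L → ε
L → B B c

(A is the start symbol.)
No. Shift-reduce conflict between [L → .] and [A → . d B]

A grammar is LR(0) if no state in the canonical LR(0) collection has:
  - both a shift item (dot before a terminal) and a complete item (shift-reduce conflict), or
  - two or more complete items (reduce-reduce conflict; the accept item [A' → A .] counts as a complete item here).

Augment with A' → A and build the canonical LR(0) collection (I0 = CLOSURE({[A' → . A]}), then GOTO on every symbol after a dot until no new states appear). It has 12 states:
  I0: { [A → . C L], [A → . d B], [A' → . A], [C → . C C], [C → . d] }  — shift
  I1: { [A' → A .] }  — accept
  I2: { [A → . C L], [A → . d B], [A → C . L], [B → . A], [C → . C C], [C → . d], [C → C . C], [L → . B B c], [L → . x], [L → .] }  — shift, reduce
  I3: { [A → . C L], [A → . d B], [A → d . B], [B → . A], [C → . C C], [C → . d], [C → d .] }  — shift, reduce
  I4: { [B → A .] }  — reduce
  I5: { [A → d B .] }  — reduce
  I6: { [A → . C L], [A → . d B], [B → . A], [C → . C C], [C → . d], [L → B . B c] }  — shift
  I7: { [A → . C L], [A → . d B], [A → C . L], [B → . A], [C → . C C], [C → . d], [C → C . C], [C → C C .], [L → . B B c], [L → . x], [L → .] }  — shift, 2 reduces
  I8: { [A → C L .] }  — reduce
  I9: { [L → x .] }  — reduce
  I10: { [L → B B . c] }  — shift
  I11: { [L → B B c .] }  — reduce

Conflict in state I2:
  Shift-reduce conflict between [L → .] and [A → . d B]
So the grammar is NOT LR(0).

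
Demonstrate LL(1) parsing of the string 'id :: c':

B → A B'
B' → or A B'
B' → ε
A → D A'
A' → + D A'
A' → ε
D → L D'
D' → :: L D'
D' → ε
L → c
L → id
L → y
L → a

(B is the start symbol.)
Stack is shown with the top on the left.

Stack            Input      Action
----------------------------------
B $              id :: c $  output B → A B'
A B' $           id :: c $  output A → D A'
D A' B' $        id :: c $  output D → L D'
L D' A' B' $     id :: c $  output L → id
id D' A' B' $    id :: c $  match 'id'
D' A' B' $       :: c $     output D' → :: L D'
:: L D' A' B' $  :: c $     match '::'
L D' A' B' $     c $        output L → c
c D' A' B' $     c $        match 'c'
D' A' B' $       $          output D' → ε
A' B' $          $          output A' → ε
B' $             $          output B' → ε
$                $          accept

The string is accepted.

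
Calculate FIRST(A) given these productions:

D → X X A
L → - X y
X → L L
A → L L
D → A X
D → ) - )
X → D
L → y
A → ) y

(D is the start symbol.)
{ ')', '-', 'y' }

To compute FIRST(A), examine every production with A on the left-hand side, reading each right-hand side left to right until a non-nullable symbol is reached.

FIRST sets of the other non-terminals involved (by the same procedure, iterated to a fixed point):
  FIRST(L) = { '-', 'y' }

From A → L L:
  - L is a non-terminal: add FIRST(L) \ {ε} = { '-', 'y' }
    L is not nullable, so stop
From A → ) y:
  - ')' is a terminal: add ')' and stop

Collecting: FIRST(A) = { ')', '-', 'y' }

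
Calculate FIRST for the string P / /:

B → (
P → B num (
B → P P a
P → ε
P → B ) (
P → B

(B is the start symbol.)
FIRST sets of the non-terminals involved (from the grammar, by fixed-point iteration):
  FIRST(P) = { '(', 'a', ε }

To compute FIRST(P / /), process the symbols left to right:
Symbol P is a non-terminal. Add FIRST(P) \ {ε} = { '(', 'a' }
P is nullable (ε ∈ FIRST(P)), continue to the next symbol.
Symbol / is a terminal. Add '/' and stop.
FIRST(P / /) = { '(', '/', 'a' }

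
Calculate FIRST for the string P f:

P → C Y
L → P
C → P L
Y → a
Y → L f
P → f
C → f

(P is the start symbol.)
FIRST sets of the non-terminals involved (from the grammar, by fixed-point iteration):
  FIRST(P) = { 'f' }

To compute FIRST(P f), process the symbols left to right:
Symbol P is a non-terminal. Add FIRST(P) \ {ε} = { 'f' }
P is not nullable (ε ∉ FIRST(P)), so stop here.
FIRST(P f) = { 'f' }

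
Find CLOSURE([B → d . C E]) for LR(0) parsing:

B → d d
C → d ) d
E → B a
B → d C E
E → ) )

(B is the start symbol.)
Start with: [B → d . C E]
  [B → d . C E] has the dot before C: add [C → . d ) d]
No further items can be added.

CLOSURE = { [B → d . C E], [C → . d ) d] }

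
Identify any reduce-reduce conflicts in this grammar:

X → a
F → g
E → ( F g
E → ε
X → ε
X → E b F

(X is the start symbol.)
Yes — I0: [E → .] vs [X → .]

A reduce-reduce conflict occurs when an LR(0) state has two complete items [A → α .] and [B → β .] — both call for a reduction, and with no lookahead the parser cannot choose between them.

Augment with X' → X and build the canonical LR(0) collection (I0 = CLOSURE({[X' → . X]}), then GOTO on every symbol after a dot until no new states appear). It has 10 states:
  I0: { [E → . ( F g], [E → .], [X → . E b F], [X → . a], [X → .], [X' → . X] }  — shift, 2 reduces
  I1: { [E → ( . F g], [F → . g] }  — shift
  I2: { [X → E . b F] }  — shift
  I3: { [X' → X .] }  — accept
  I4: { [X → a .] }  — reduce
  I5: { [F → . g], [X → E b . F] }  — shift
  I6: { [X → E b F .] }  — reduce
  I7: { [F → g .] }  — reduce
  I8: { [E → ( F . g] }  — shift
  I9: { [E → ( F g .] }  — reduce

I0 contains complete items [E → .], [X → .] — reduce-reduce conflict.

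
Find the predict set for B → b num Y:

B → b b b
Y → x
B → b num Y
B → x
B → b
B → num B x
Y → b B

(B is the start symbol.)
{ 'b' }

PREDICT(B → b num Y) = (FIRST(RHS) \ {ε}) ∪ (FOLLOW(B) if ε ∈ FIRST(RHS), i.e. RHS ⇒* ε)
FIRST(b num Y) = { 'b' }
ε ∉ FIRST(b num Y), so FOLLOW(B) is not added.
PREDICT(B → b num Y) = { 'b' }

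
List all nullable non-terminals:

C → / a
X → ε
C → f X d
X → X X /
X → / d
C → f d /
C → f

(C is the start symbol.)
{ 'X' }

A non-terminal is nullable if it can derive ε (the empty string): either it has an ε-production, or it has a production whose right-hand side consists entirely of nullable non-terminals.

ε-productions: X → ε
So X is immediately nullable.
No further non-terminal can be added: every production for the remaining non-terminals contains a terminal or a non-nullable non-terminal.
Nullable = { 'X' }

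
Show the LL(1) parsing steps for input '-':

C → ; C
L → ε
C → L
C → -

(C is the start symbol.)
LL(1) parsing maintains a stack (initially the start symbol over $) and the input. At each step: if the stack top is a terminal, match it against the current input token; if it is a non-terminal N, replace it with the RHS of M[N, lookahead] (the unique production whose predict set contains the lookahead).

Stack is shown with the top on the left.

Stack  Input  Action
--------------------
C $    - $    output C → -
- $    - $    match '-'
$      $      accept

The string is accepted.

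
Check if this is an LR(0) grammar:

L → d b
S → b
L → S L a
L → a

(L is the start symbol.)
Yes, the grammar is LR(0)

A grammar is LR(0) if no state in the canonical LR(0) collection has:
  - both a shift item (dot before a terminal) and a complete item (shift-reduce conflict), or
  - two or more complete items (reduce-reduce conflict; the accept item [L' → L .] counts as a complete item here).

Augment with L' → L and build the canonical LR(0) collection (I0 = CLOSURE({[L' → . L]}), then GOTO on every symbol after a dot until no new states appear). It has 9 states:
  I0: { [L → . S L a], [L → . a], [L → . d b], [L' → . L], [S → . b] }  — shift
  I1: { [L' → L .] }  — accept
  I2: { [L → . S L a], [L → . a], [L → . d b], [L → S . L a], [S → . b] }  — shift
  I3: { [L → a .] }  — reduce
  I4: { [S → b .] }  — reduce
  I5: { [L → d . b] }  — shift
  I6: { [L → d b .] }  — reduce
  I7: { [L → S L . a] }  — shift
  I8: { [L → S L a .] }  — reduce

Every state is either a pure shift/goto state or contains exactly one complete item and nothing to shift — no conflicts. The grammar is LR(0).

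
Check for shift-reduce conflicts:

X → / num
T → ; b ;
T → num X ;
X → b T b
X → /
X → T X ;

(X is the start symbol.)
A shift-reduce conflict occurs when an LR(0) state has both:
  - a complete (reduce) item [A → α .] (dot at the end), and
  - a shift item [B → β . c γ] (dot before a terminal).

Augment with X' → X and build the canonical LR(0) collection (I0 = CLOSURE({[X' → . X]}), then GOTO on every symbol after a dot until no new states appear). It has 16 states:
  I0: { [T → . ; b ;], [T → . num X ;], [X → . / num], [X → . /], [X → . T X ;], [X → . b T b], [X' → . X] }  — shift
  I1: { [X → / . num], [X → / .] }  — shift, reduce
  I2: { [T → ; . b ;] }  — shift
  I3: { [T → . ; b ;], [T → . num X ;], [X → . / num], [X → . /], [X → . T X ;], [X → . b T b], [X → T . X ;] }  — shift
  I4: { [X' → X .] }  — accept
  I5: { [T → . ; b ;], [T → . num X ;], [X → b . T b] }  — shift
  I6: { [T → . ; b ;], [T → . num X ;], [T → num . X ;], [X → . / num], [X → . /], [X → . T X ;], [X → . b T b] }  — shift
  I7: { [T → num X . ;] }  — shift
  I8: { [T → num X ; .] }  — reduce
  I9: { [X → b T . b] }  — shift
  I10: { [X → b T b .] }  — reduce
  I11: { [X → T X . ;] }  — shift
  I12: { [X → T X ; .] }  — reduce
  I13: { [T → ; b . ;] }  — shift
  I14: { [T → ; b ; .] }  — reduce
  I15: { [X → / num .] }  — reduce

I1 contains reduce item [X → / .] and shift item [X → / . num] — shift-reduce conflict.

Answer: Yes — I1: [X → / .] vs [X → / . num]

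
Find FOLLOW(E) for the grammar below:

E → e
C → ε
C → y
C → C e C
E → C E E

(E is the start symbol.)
{ $, 'e', 'y' }

E is the start symbol, so $ ∈ FOLLOW(E).
In E → C E E: E is followed by E, add FIRST(E) \ {ε} = { 'e', 'y' }
In E → C E E: E is at the end; this adds FOLLOW(E) to itself — nothing new

Taking the union: FOLLOW(E) = { $, 'e', 'y' }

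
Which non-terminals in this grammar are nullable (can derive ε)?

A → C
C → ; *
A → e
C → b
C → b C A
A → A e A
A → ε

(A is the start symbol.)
ε-productions: A → ε
So A is immediately nullable.
No further non-terminal can be added: every production for the remaining non-terminals contains a terminal or a non-nullable non-terminal.
Nullable = { 'A' }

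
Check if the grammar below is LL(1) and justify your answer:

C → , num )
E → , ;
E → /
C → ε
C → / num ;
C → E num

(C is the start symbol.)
A grammar is LL(1) if for each non-terminal N with multiple productions, the predict sets of those productions are pairwise disjoint, where PREDICT(N → α) = (FIRST(α) \ {ε}) ∪ (FOLLOW(N) if α ⇒* ε).

Relevant sets:
  FIRST(E) = { ',', '/' }
  FOLLOW(C) = { $ }

For C:
  PREDICT(C → ',' num ')') = { ',' }
  PREDICT(C → ε) = { $ }
  PREDICT(C → '/' num ';') = { '/' }
  PREDICT(C → E num) = { ',', '/' }
For E:
  PREDICT(E → ',' ';') = { ',' }
  PREDICT(E → '/') = { '/' }

Conflict found: Predict set conflict for C: { ',' }
The grammar is NOT LL(1).

Answer: No. Predict set conflict for C: { ',' }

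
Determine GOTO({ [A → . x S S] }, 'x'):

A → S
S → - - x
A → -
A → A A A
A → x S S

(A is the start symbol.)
GOTO(I, 'x') = CLOSURE({ [A → αX.β] : [A → α.Xβ] ∈ I, X = 'x' })

Items with dot before 'x', with the dot advanced:
  [A → . x S S] → [A → x . S S]
Closure of the advanced items:
  [A → x . S S] has the dot before S: add [S → . - - x]

GOTO = { [A → x . S S], [S → . - - x] }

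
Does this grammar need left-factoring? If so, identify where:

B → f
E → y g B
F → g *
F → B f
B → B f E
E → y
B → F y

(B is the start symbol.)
Left-factoring is needed when two productions for the same non-terminal
share a common prefix on the right-hand side.

Productions for B:
  B → f
  B → B f E
  B → F y
Productions for E:
  E → y g B
  E → y
Productions for F:
  F → g *
  F → B f

Found common prefix 'y' in productions for E

Answer: Yes, E has productions with common prefix 'y'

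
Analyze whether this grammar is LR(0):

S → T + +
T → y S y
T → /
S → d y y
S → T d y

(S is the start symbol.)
Yes, the grammar is LR(0)

A grammar is LR(0) if no state in the canonical LR(0) collection has:
  - both a shift item (dot before a terminal) and a complete item (shift-reduce conflict), or
  - two or more complete items (reduce-reduce conflict; the accept item [S' → S .] counts as a complete item here).

Augment with S' → S and build the canonical LR(0) collection (I0 = CLOSURE({[S' → . S]}), then GOTO on every symbol after a dot until no new states appear). It has 14 states:
  I0: { [S → . T + +], [S → . T d y], [S → . d y y], [S' → . S], [T → . /], [T → . y S y] }  — shift
  I1: { [T → / .] }  — reduce
  I2: { [S' → S .] }  — accept
  I3: { [S → T . + +], [S → T . d y] }  — shift
  I4: { [S → d . y y] }  — shift
  I5: { [S → . T + +], [S → . T d y], [S → . d y y], [T → . /], [T → . y S y], [T → y . S y] }  — shift
  I6: { [T → y S . y] }  — shift
  I7: { [T → y S y .] }  — reduce
  I8: { [S → d y . y] }  — shift
  I9: { [S → d y y .] }  — reduce
  I10: { [S → T + . +] }  — shift
  I11: { [S → T d . y] }  — shift
  I12: { [S → T d y .] }  — reduce
  I13: { [S → T + + .] }  — reduce

Every state is either a pure shift/goto state or contains exactly one complete item and nothing to shift — no conflicts. The grammar is LR(0).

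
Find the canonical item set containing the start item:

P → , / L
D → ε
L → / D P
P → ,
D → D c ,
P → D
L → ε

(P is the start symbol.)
{ [D → . D c ,], [D → .], [P → . , / L], [P → . ,], [P → . D], [P' → . P] }

First, augment the grammar with P' → P
I₀ = CLOSURE({ [P' → . P] }):
  [P' → . P] has the dot before P: add [P → . , / L], [P → . ,], [P → . D]
  [P → . D] has the dot before D: add [D → .], [D → . D c ,]
No further items can be added.

I₀ = { [D → . D c ,], [D → .], [P → . , / L], [P → . ,], [P → . D], [P' → . P] }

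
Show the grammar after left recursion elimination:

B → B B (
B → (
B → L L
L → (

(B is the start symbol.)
B is directly left-recursive. The standard transformation for
  A → A α₁ | ... | A α_m | β₁ | ... | β_n
is
  A  → β₁ A' | ... | β_n A'
  A' → α₁ A' | ... | α_m A' | ε

B → ( becomes B → ( B'
B → L L becomes B → L L B'
B → B B ( becomes B' → B ( B'
Add B' → ε

Productions for other non-terminals are unchanged:
  L → (

Resulting grammar:
B → ( B'
B → L L B'
B' → B ( B'
B' → ε
L → (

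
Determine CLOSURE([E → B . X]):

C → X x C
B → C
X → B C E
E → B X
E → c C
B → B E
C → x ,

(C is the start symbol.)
To compute CLOSURE, for each item [A → α.Bβ] where B is a non-terminal, add [B → .γ] for all productions B → γ; repeat for the newly added items until nothing changes.

Start with: [E → B . X]
  [E → B . X] has the dot before X: add [X → . B C E]
  [X → . B C E] has the dot before B: add [B → . C], [B → . B E]
  [B → . C] has the dot before C: add [C → . X x C], [C → . x ,]
No further items can be added.

CLOSURE = { [B → . B E], [B → . C], [C → . X x C], [C → . x ,], [E → B . X], [X → . B C E] }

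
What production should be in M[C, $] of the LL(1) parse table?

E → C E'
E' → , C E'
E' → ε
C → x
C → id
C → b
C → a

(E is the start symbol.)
To find M[C, $], we find productions for C where $ is in the predict set (PREDICT(N → α) = (FIRST(α) \ {ε}) ∪ (FOLLOW(N) if α ⇒* ε)).

C → x: PREDICT = { 'x' }
C → id: PREDICT = { 'id' }
C → b: PREDICT = { 'b' }
C → a: PREDICT = { 'a' }

M[C, $] is empty (no production applies)

Answer: Empty (error entry)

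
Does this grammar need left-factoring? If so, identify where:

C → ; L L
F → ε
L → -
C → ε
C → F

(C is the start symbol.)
No, left-factoring is not needed

Left-factoring is needed when two productions for the same non-terminal
share a common prefix on the right-hand side.

Productions for C:
  C → ; L L
  C → ε
  C → F

No common prefixes found.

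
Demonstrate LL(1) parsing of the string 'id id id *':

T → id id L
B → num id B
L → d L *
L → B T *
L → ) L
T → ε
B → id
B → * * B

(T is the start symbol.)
LL(1) parsing maintains a stack (initially the start symbol over $) and the input. At each step: if the stack top is a terminal, match it against the current input token; if it is a non-terminal N, replace it with the RHS of M[N, lookahead] (the unique production whose predict set contains the lookahead).

Stack is shown with the top on the left.

Stack      Input         Action
-------------------------------
T $        id id id * $  output T → id id L
id id L $  id id id * $  match 'id'
id L $     id id * $     match 'id'
L $        id * $        output L → B T *
B T * $    id * $        output B → id
id T * $   id * $        match 'id'
T * $      * $           output T → ε
* $        * $           match '*'
$          $             accept

The string is accepted.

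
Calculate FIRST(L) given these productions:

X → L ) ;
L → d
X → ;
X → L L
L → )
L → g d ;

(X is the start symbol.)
To compute FIRST(L), examine every production with L on the left-hand side, reading each right-hand side left to right until a non-nullable symbol is reached.

From L → d:
  - d is a terminal: add 'd' and stop
From L → ):
  - ')' is a terminal: add ')' and stop
From L → g d ;:
  - g is a terminal: add 'g' and stop

Collecting: FIRST(L) = { ')', 'd', 'g' }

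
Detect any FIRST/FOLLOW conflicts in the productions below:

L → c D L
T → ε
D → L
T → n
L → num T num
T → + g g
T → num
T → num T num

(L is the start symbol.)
Yes. T → num with FOLLOW(T) on { 'num' }; T → num T num with FOLLOW(T) on { 'num' }

A FIRST/FOLLOW conflict occurs when a non-terminal N has a nullable alternative N → β (β ⇒* ε) and another alternative N → α with FIRST(α) ∩ FOLLOW(N) ≠ ∅: on such a lookahead the parser cannot decide between expanding α and letting N vanish via β.

Nullable non-terminals: T.

T: nullable alternative(s) T → ε; FOLLOW(T) = { 'num' }
  T → ε: FIRST \ {ε} = { } — this is the only nullable alternative, skip
  T → n: FIRST \ {ε} = { 'n' } — disjoint from FOLLOW(T)
  T → + g g: FIRST \ {ε} = { '+' } — disjoint from FOLLOW(T)
  T → num: FIRST \ {ε} = { 'num' } — overlaps FOLLOW(T) on { 'num' }: CONFLICT
  T → num T num: FIRST \ {ε} = { 'num' } — overlaps FOLLOW(T) on { 'num' }: CONFLICT

D, L have no nullable alternative, so no FIRST/FOLLOW check is needed there.

So the grammar has 2 FIRST/FOLLOW conflicts (marked CONFLICT above).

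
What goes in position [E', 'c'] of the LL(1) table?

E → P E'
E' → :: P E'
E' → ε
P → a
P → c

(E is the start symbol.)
Empty (error entry)

To find M[E', 'c'], we find productions for E' where 'c' is in the predict set (PREDICT(N → α) = (FIRST(α) \ {ε}) ∪ (FOLLOW(N) if α ⇒* ε)).

Relevant sets:
  FOLLOW(E') = { $ }

E' → :: P E': PREDICT = { '::' }
E' → ε: PREDICT = { $ }

M[E', 'c'] is empty (no production applies)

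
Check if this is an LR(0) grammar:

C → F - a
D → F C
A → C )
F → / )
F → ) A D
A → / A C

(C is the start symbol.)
A grammar is LR(0) if no state in the canonical LR(0) collection has:
  - both a shift item (dot before a terminal) and a complete item (shift-reduce conflict), or
  - two or more complete items (reduce-reduce conflict; the accept item [C' → C .] counts as a complete item here).

Augment with C' → C and build the canonical LR(0) collection (I0 = CLOSURE({[C' → . C]}), then GOTO on every symbol after a dot until no new states appear). It has 18 states:
  I0: { [C → . F - a], [C' → . C], [F → . ) A D], [F → . / )] }  — shift
  I1: { [A → . / A C], [A → . C )], [C → . F - a], [F → ) . A D], [F → . ) A D], [F → . / )] }  — shift
  I2: { [F → / . )] }  — shift
  I3: { [C' → C .] }  — accept
  I4: { [C → F . - a] }  — shift
  I5: { [C → F - . a] }  — shift
  I6: { [C → F - a .] }  — reduce
  I7: { [F → / ) .] }  — reduce
  I8: { [A → . / A C], [A → . C )], [A → / . A C], [C → . F - a], [F → . ) A D], [F → . / )], [F → / . )] }  — shift
  I9: { [D → . F C], [F → ) A . D], [F → . ) A D], [F → . / )] }  — shift
  I10: { [A → C . )] }  — shift
  I11: { [A → C ) .] }  — reduce
  I12: { [F → ) A D .] }  — reduce
  I13: { [C → . F - a], [D → F . C], [F → . ) A D], [F → . / )] }  — shift
  I14: { [D → F C .] }  — reduce
  I15: { [A → . / A C], [A → . C )], [C → . F - a], [F → ) . A D], [F → . ) A D], [F → . / )], [F → / ) .] }  — shift, reduce
  I16: { [A → / A . C], [C → . F - a], [F → . ) A D], [F → . / )] }  — shift
  I17: { [A → / A C .] }  — reduce

Conflict in state I15:
  Shift-reduce conflict between [F → / ) .] and [A → . / A C]
So the grammar is NOT LR(0).

Answer: No. Shift-reduce conflict between [F → / ) .] and [A → . / A C]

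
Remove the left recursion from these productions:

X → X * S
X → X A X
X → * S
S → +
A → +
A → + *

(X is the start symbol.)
X is directly left-recursive. The standard transformation for
  A → A α₁ | ... | A α_m | β₁ | ... | β_n
is
  A  → β₁ A' | ... | β_n A'
  A' → α₁ A' | ... | α_m A' | ε

X → * S becomes X → * S X'
X → X * S becomes X' → * S X'
X → X A X becomes X' → A X X'
Add X' → ε

Productions for other non-terminals are unchanged:
  S → +
  A → +
  A → + *

Resulting grammar:
X → * S X'
X' → * S X'
X' → A X X'
X' → ε
S → +
A → +
A → + *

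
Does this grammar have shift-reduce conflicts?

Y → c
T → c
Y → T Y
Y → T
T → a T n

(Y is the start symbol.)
Yes — I1: [Y → T .] vs [T → . a T n]

A shift-reduce conflict occurs when an LR(0) state has both:
  - a complete (reduce) item [A → α .] (dot at the end), and
  - a shift item [B → β . c γ] (dot before a terminal).

Augment with Y' → Y and build the canonical LR(0) collection (I0 = CLOSURE({[Y' → . Y]}), then GOTO on every symbol after a dot until no new states appear). It has 9 states:
  I0: { [T → . a T n], [T → . c], [Y → . T Y], [Y → . T], [Y → . c], [Y' → . Y] }  — shift
  I1: { [T → . a T n], [T → . c], [Y → . T Y], [Y → . T], [Y → . c], [Y → T . Y], [Y → T .] }  — shift, reduce
  I2: { [Y' → Y .] }  — accept
  I3: { [T → . a T n], [T → . c], [T → a . T n] }  — shift
  I4: { [T → c .], [Y → c .] }  — 2 reduces
  I5: { [T → a T . n] }  — shift
  I6: { [T → c .] }  — reduce
  I7: { [T → a T n .] }  — reduce
  I8: { [Y → T Y .] }  — reduce

I1 contains reduce item [Y → T .] and shift items [T → . a T n], [T → . c], [Y → . c] — shift-reduce conflict.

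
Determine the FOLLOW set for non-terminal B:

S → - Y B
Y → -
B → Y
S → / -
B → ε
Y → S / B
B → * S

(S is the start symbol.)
{ $, '*', '-', '/' }

To compute FOLLOW(B), find every occurrence of B on a right-hand side N → α B β: add FIRST(β) \ {ε}, and if β is empty or nullable also add FOLLOW(N). Iterate to a fixed point.

In S → - Y B: B is at the end, add FOLLOW(S)
In Y → S / B: B is at the end, add FOLLOW(Y)

The FOLLOW sets referred to above (computed the same way, to a fixed point):
  FOLLOW(S) = { $, '*', '-', '/' }
  FOLLOW(Y) = { $, '*', '-', '/' }

Taking the union: FOLLOW(B) = { $, '*', '-', '/' }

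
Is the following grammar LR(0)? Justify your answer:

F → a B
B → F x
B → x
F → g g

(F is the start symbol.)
Yes, the grammar is LR(0)

Augment with F' → F and build the canonical LR(0) collection (I0 = CLOSURE({[F' → . F]}), then GOTO on every symbol after a dot until no new states appear). It has 9 states:
  I0: { [F → . a B], [F → . g g], [F' → . F] }  — shift
  I1: { [F' → F .] }  — accept
  I2: { [B → . F x], [B → . x], [F → . a B], [F → . g g], [F → a . B] }  — shift
  I3: { [F → g . g] }  — shift
  I4: { [F → g g .] }  — reduce
  I5: { [F → a B .] }  — reduce
  I6: { [B → F . x] }  — shift
  I7: { [B → x .] }  — reduce
  I8: { [B → F x .] }  — reduce

Every state is either a pure shift/goto state or contains exactly one complete item and nothing to shift — no conflicts. The grammar is LR(0).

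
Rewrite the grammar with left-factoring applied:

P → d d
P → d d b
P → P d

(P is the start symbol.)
P → d d P'
P' → ε
P' → b
P → P d

Left-factoring transforms A → αβ₁ | αβ₂ into A → αA' and A' → β₁ | β₂
(α is the longest common prefix among the alternatives). Repeat until
no nonterminal has two alternatives with a common prefix.

Round 1: P has alternatives sharing prefix 'd d'. Introduce P': P → d d P'
  Add: P' → ε
  Add: P' → b

No remaining common prefixes — done.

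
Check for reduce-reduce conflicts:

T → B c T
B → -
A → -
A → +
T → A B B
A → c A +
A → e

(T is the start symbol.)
A reduce-reduce conflict occurs when an LR(0) state has two complete items [A → α .] and [B → β .] — both call for a reduction, and with no lookahead the parser cannot choose between them.

Augment with T' → T and build the canonical LR(0) collection (I0 = CLOSURE({[T' → . T]}), then GOTO on every symbol after a dot until no new states appear). It has 16 states:
  I0: { [A → . +], [A → . -], [A → . c A +], [A → . e], [B → . -], [T → . A B B], [T → . B c T], [T' → . T] }  — shift
  I1: { [A → + .] }  — reduce
  I2: { [A → - .], [B → - .] }  — 2 reduces
  I3: { [B → . -], [T → A . B B] }  — shift
  I4: { [T → B . c T] }  — shift
  I5: { [T' → T .] }  — accept
  I6: { [A → . +], [A → . -], [A → . c A +], [A → . e], [A → c . A +] }  — shift
  I7: { [A → e .] }  — reduce
  I8: { [A → - .] }  — reduce
  I9: { [A → c A . +] }  — shift
  I10: { [A → c A + .] }  — reduce
  I11: { [A → . +], [A → . -], [A → . c A +], [A → . e], [B → . -], [T → . A B B], [T → . B c T], [T → B c . T] }  — shift
  I12: { [T → B c T .] }  — reduce
  I13: { [B → - .] }  — reduce
  I14: { [B → . -], [T → A B . B] }  — shift
  I15: { [T → A B B .] }  — reduce

I2 contains complete items [A → - .], [B → - .] — reduce-reduce conflict.

Answer: Yes — I2: [A → - .] vs [B → - .]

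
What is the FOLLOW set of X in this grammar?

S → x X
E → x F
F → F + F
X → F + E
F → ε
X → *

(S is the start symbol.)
In S → x X: X is at the end, add FOLLOW(S)

The FOLLOW sets referred to above (computed the same way, to a fixed point):
  FOLLOW(S) = { $ }

Taking the union: FOLLOW(X) = { $ }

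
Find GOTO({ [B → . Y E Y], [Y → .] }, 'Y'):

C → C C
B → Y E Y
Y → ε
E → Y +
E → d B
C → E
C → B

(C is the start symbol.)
GOTO(I, 'Y') = CLOSURE({ [A → αX.β] : [A → α.Xβ] ∈ I, X = 'Y' })

Items with dot before 'Y', with the dot advanced:
  [B → . Y E Y] → [B → Y . E Y]
Closure of the advanced items:
  [B → Y . E Y] has the dot before E: add [E → . Y +], [E → . d B]
  [E → . Y +] has the dot before Y: add [Y → .]

GOTO = { [B → Y . E Y], [E → . Y +], [E → . d B], [Y → .] }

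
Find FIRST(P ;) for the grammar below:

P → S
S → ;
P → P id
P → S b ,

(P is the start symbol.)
FIRST sets of the non-terminals involved (from the grammar, by fixed-point iteration):
  FIRST(P) = { ';' }

To compute FIRST(P ;), process the symbols left to right:
Symbol P is a non-terminal. Add FIRST(P) \ {ε} = { ';' }
P is not nullable (ε ∉ FIRST(P)), so stop here.
FIRST(P ;) = { ';' }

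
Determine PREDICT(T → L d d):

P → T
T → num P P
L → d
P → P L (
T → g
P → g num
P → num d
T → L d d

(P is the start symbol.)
PREDICT(T → L d d) = (FIRST(RHS) \ {ε}) ∪ (FOLLOW(T) if ε ∈ FIRST(RHS), i.e. RHS ⇒* ε)
FIRST(L) = { 'd' }
FIRST(L d d) = { 'd' }
ε ∉ FIRST(L d d), so FOLLOW(T) is not added.
PREDICT(T → L d d) = { 'd' }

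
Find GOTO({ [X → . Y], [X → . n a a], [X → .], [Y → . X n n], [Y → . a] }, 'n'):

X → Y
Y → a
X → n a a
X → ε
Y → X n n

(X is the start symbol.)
{ [X → n . a a] }

GOTO(I, 'n') = CLOSURE({ [A → αX.β] : [A → α.Xβ] ∈ I, X = 'n' })

Items with dot before 'n', with the dot advanced:
  [X → . n a a] → [X → n . a a]
Closure adds nothing (no advanced item has the dot before a non-terminal).

GOTO = { [X → n . a a] }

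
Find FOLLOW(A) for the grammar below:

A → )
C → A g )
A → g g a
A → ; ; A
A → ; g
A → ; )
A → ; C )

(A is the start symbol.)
{ $, 'g' }

To compute FOLLOW(A), find every occurrence of A on a right-hand side N → α A β: add FIRST(β) \ {ε}, and if β is empty or nullable also add FOLLOW(N). Iterate to a fixed point.

A is the start symbol, so $ ∈ FOLLOW(A).
In C → A g ): A is followed by g ')', add FIRST(g ')') \ {ε} = { 'g' }
In A → ; ; A: A is at the end; this adds FOLLOW(A) to itself — nothing new

Taking the union: FOLLOW(A) = { $, 'g' }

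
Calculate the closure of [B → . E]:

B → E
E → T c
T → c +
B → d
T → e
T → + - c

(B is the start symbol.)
{ [B → . E], [E → . T c], [T → . + - c], [T → . c +], [T → . e] }

To compute CLOSURE, for each item [A → α.Bβ] where B is a non-terminal, add [B → .γ] for all productions B → γ; repeat for the newly added items until nothing changes.

Start with: [B → . E]
  [B → . E] has the dot before E: add [E → . T c]
  [E → . T c] has the dot before T: add [T → . c +], [T → . e], [T → . + - c]
No further items can be added.

CLOSURE = { [B → . E], [E → . T c], [T → . + - c], [T → . c +], [T → . e] }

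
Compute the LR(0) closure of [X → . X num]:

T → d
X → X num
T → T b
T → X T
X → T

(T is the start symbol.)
To compute CLOSURE, for each item [A → α.Bβ] where B is a non-terminal, add [B → .γ] for all productions B → γ; repeat for the newly added items until nothing changes.

Start with: [X → . X num]
  [X → . X num] has the dot before X: add [X → . T]
  [X → . T] has the dot before T: add [T → . d], [T → . T b], [T → . X T]
No further items can be added.

CLOSURE = { [T → . T b], [T → . X T], [T → . d], [X → . T], [X → . X num] }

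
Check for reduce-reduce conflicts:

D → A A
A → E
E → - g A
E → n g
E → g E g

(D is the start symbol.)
A reduce-reduce conflict occurs when an LR(0) state has two complete items [A → α .] and [B → β .] — both call for a reduction, and with no lookahead the parser cannot choose between them.

Augment with D' → D and build the canonical LR(0) collection (I0 = CLOSURE({[D' → . D]}), then GOTO on every symbol after a dot until no new states appear). It has 13 states:
  I0: { [A → . E], [D → . A A], [D' → . D], [E → . - g A], [E → . g E g], [E → . n g] }  — shift
  I1: { [E → - . g A] }  — shift
  I2: { [A → . E], [D → A . A], [E → . - g A], [E → . g E g], [E → . n g] }  — shift
  I3: { [D' → D .] }  — accept
  I4: { [A → E .] }  — reduce
  I5: { [E → . - g A], [E → . g E g], [E → . n g], [E → g . E g] }  — shift
  I6: { [E → n . g] }  — shift
  I7: { [E → n g .] }  — reduce
  I8: { [E → g E . g] }  — shift
  I9: { [E → g E g .] }  — reduce
  I10: { [D → A A .] }  — reduce
  I11: { [A → . E], [E → - g . A], [E → . - g A], [E → . g E g], [E → . n g] }  — shift
  I12: { [E → - g A .] }  — reduce

No state contains more than one complete item.

Answer: No reduce-reduce conflicts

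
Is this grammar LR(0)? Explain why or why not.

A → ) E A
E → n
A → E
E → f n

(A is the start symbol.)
Augment with A' → A and build the canonical LR(0) collection (I0 = CLOSURE({[A' → . A]}), then GOTO on every symbol after a dot until no new states appear). It has 9 states:
  I0: { [A → . ) E A], [A → . E], [A' → . A], [E → . f n], [E → . n] }  — shift
  I1: { [A → ) . E A], [E → . f n], [E → . n] }  — shift
  I2: { [A' → A .] }  — accept
  I3: { [A → E .] }  — reduce
  I4: { [E → f . n] }  — shift
  I5: { [E → n .] }  — reduce
  I6: { [E → f n .] }  — reduce
  I7: { [A → ) E . A], [A → . ) E A], [A → . E], [E → . f n], [E → . n] }  — shift
  I8: { [A → ) E A .] }  — reduce

Every state is either a pure shift/goto state or contains exactly one complete item and nothing to shift — no conflicts. The grammar is LR(0).

Answer: Yes, the grammar is LR(0)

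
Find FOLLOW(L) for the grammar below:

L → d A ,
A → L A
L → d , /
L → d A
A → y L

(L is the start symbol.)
To compute FOLLOW(L), find every occurrence of L on a right-hand side N → α L β: add FIRST(β) \ {ε}, and if β is empty or nullable also add FOLLOW(N). Iterate to a fixed point.

L is the start symbol, so $ ∈ FOLLOW(L).
In A → L A: L is followed by A, add FIRST(A) \ {ε} = { 'd', 'y' }
In A → y L: L is at the end, add FOLLOW(A)

The FOLLOW sets referred to above (computed the same way, to a fixed point):
  FOLLOW(A) = { $, ',', 'd', 'y' }

Taking the union: FOLLOW(L) = { $, ',', 'd', 'y' }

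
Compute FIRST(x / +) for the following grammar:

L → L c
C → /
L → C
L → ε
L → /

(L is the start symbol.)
To compute FIRST(x / +), process the symbols left to right:
Symbol x is a terminal. Add 'x' and stop.
FIRST(x / +) = { 'x' }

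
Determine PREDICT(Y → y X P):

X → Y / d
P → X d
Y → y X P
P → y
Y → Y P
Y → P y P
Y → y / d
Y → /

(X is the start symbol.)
PREDICT(Y → y X P) = (FIRST(RHS) \ {ε}) ∪ (FOLLOW(Y) if ε ∈ FIRST(RHS), i.e. RHS ⇒* ε)
FIRST(y X P) = { 'y' }
ε ∉ FIRST(y X P), so FOLLOW(Y) is not added.
PREDICT(Y → y X P) = { 'y' }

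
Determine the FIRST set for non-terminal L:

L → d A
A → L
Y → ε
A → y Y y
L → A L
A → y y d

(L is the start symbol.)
To compute FIRST(L), examine every production with L on the left-hand side, reading each right-hand side left to right until a non-nullable symbol is reached.

FIRST sets of the other non-terminals involved (by the same procedure, iterated to a fixed point):
  FIRST(A) = { 'd', 'y' }

From L → d A:
  - d is a terminal: add 'd' and stop
From L → A L:
  - A is a non-terminal: add FIRST(A) \ {ε} = { 'd', 'y' }
    A is not nullable, so stop

Collecting: FIRST(L) = { 'd', 'y' }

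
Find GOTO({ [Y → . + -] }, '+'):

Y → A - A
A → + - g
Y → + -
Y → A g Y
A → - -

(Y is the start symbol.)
GOTO(I, '+') = CLOSURE({ [A → αX.β] : [A → α.Xβ] ∈ I, X = '+' })

Items with dot before '+', with the dot advanced:
  [Y → . + -] → [Y → + . -]
Closure adds nothing (no advanced item has the dot before a non-terminal).

GOTO = { [Y → + . -] }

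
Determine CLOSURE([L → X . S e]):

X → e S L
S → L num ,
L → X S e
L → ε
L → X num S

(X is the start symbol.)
To compute CLOSURE, for each item [A → α.Bβ] where B is a non-terminal, add [B → .γ] for all productions B → γ; repeat for the newly added items until nothing changes.

Start with: [L → X . S e]
  [L → X . S e] has the dot before S: add [S → . L num ,]
  [S → . L num ,] has the dot before L: add [L → . X S e], [L → .], [L → . X num S]
  [L → . X S e] has the dot before X: add [X → . e S L]
No further items can be added.

CLOSURE = { [L → . X S e], [L → . X num S], [L → .], [L → X . S e], [S → . L num ,], [X → . e S L] }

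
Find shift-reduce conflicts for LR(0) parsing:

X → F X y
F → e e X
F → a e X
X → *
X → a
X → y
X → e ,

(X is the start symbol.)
Yes — I4: [X → a .] vs [F → a . e X]

A shift-reduce conflict occurs when an LR(0) state has both:
  - a complete (reduce) item [A → α .] (dot at the end), and
  - a shift item [B → β . c γ] (dot before a terminal).

Augment with X' → X and build the canonical LR(0) collection (I0 = CLOSURE({[X' → . X]}), then GOTO on every symbol after a dot until no new states appear). It has 14 states:
  I0: { [F → . a e X], [F → . e e X], [X → . *], [X → . F X y], [X → . a], [X → . e ,], [X → . y], [X' → . X] }  — shift
  I1: { [X → * .] }  — reduce
  I2: { [F → . a e X], [F → . e e X], [X → . *], [X → . F X y], [X → . a], [X → . e ,], [X → . y], [X → F . X y] }  — shift
  I3: { [X' → X .] }  — accept
  I4: { [F → a . e X], [X → a .] }  — shift, reduce
  I5: { [F → e . e X], [X → e . ,] }  — shift
  I6: { [X → y .] }  — reduce
  I7: { [X → e , .] }  — reduce
  I8: { [F → . a e X], [F → . e e X], [F → e e . X], [X → . *], [X → . F X y], [X → . a], [X → . e ,], [X → . y] }  — shift
  I9: { [F → e e X .] }  — reduce
  I10: { [F → . a e X], [F → . e e X], [F → a e . X], [X → . *], [X → . F X y], [X → . a], [X → . e ,], [X → . y] }  — shift
  I11: { [F → a e X .] }  — reduce
  I12: { [X → F X . y] }  — shift
  I13: { [X → F X y .] }  — reduce

I4 contains reduce item [X → a .] and shift item [F → a . e X] — shift-reduce conflict.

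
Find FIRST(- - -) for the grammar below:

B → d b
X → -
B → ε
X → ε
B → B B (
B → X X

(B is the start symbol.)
{ '-' }

To compute FIRST(- - -), process the symbols left to right:
Symbol - is a terminal. Add '-' and stop.
FIRST(- - -) = { '-' }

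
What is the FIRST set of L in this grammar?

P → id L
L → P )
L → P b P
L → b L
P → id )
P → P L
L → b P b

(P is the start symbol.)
{ 'b', 'id' }

FIRST sets of the other non-terminals involved (by the same procedure, iterated to a fixed point):
  FIRST(P) = { 'id' }

From L → P ):
  - P is a non-terminal: add FIRST(P) \ {ε} = { 'id' }
    P is not nullable, so stop
From L → P b P:
  - P is a non-terminal: add FIRST(P) \ {ε} = { 'id' }
    P is not nullable, so stop
From L → b L:
  - b is a terminal: add 'b' and stop
From L → b P b:
  - b is a terminal: add 'b' and stop

Collecting: FIRST(L) = { 'b', 'id' }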